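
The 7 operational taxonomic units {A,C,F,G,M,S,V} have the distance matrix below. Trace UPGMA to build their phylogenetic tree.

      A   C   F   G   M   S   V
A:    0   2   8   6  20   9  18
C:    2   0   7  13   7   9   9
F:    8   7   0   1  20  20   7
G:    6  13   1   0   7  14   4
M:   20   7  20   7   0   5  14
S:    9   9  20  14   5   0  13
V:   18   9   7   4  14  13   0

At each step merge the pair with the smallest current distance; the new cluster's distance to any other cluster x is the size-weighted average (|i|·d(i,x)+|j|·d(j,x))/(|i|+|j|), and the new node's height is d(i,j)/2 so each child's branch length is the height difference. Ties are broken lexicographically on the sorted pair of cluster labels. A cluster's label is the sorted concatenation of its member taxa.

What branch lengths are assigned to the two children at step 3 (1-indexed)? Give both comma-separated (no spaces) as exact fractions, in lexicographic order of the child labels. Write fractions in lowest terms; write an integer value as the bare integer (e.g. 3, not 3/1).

5/2,5/2

iteration 1: select F,G (d=1); attach at lengths (1/2, 1/2); label the merged cluster FG
  updated: d(A,FG)=7, d(C,FG)=10, d(FG,M)=27/2, d(FG,S)=17, d(FG,V)=11/2
iteration 2: select A,C (d=2); attach at lengths (1, 1); label the merged cluster AC
  updated: d(AC,FG)=17/2, d(AC,M)=27/2, d(AC,S)=9, d(AC,V)=27/2
iteration 3: select M,S (d=5); attach at lengths (5/2, 5/2); label the merged cluster MS
  updated: d(AC,MS)=45/4, d(FG,MS)=61/4, d(MS,V)=27/2
iteration 4: select FG,V (d=11/2); attach at lengths (9/4, 11/4); label the merged cluster FGV
  updated: d(AC,FGV)=61/6, d(FGV,MS)=44/3
iteration 5: select AC,FGV (d=61/6); attach at lengths (49/12, 7/3); label the merged cluster ACFGV
  updated: d(ACFGV,MS)=133/10
iteration 6: select ACFGV,MS (d=133/10); attach at lengths (47/30, 83/20); label the merged cluster ACFGMSV
final tree: (((A:1,C:1):49/12,((F:1/2,G:1/2):9/4,V:11/4):7/3):47/30,(M:5/2,S:5/2):83/20)
total length: 377/15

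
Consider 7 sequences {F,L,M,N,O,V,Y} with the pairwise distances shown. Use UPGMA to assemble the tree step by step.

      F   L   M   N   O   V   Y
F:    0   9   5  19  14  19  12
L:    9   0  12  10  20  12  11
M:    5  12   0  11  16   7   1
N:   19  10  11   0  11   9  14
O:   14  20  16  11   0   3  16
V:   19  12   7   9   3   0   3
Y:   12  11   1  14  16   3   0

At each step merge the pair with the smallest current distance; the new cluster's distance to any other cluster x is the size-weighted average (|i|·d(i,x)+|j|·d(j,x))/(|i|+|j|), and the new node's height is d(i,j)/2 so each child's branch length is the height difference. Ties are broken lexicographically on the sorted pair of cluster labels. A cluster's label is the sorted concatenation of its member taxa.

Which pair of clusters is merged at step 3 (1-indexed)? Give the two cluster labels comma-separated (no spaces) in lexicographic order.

F,MY

1. join M+Y (d=1) ⇒ MY; edges |M|=1/2, |Y|=1/2
  updated: d(F,MY)=17/2, d(L,MY)=23/2, d(MY,N)=25/2, d(MY,O)=16, d(MY,V)=5
2. join O+V (d=3) ⇒ OV; edges |O|=3/2, |V|=3/2
  updated: d(F,OV)=33/2, d(L,OV)=16, d(MY,OV)=21/2, d(N,OV)=10
3. join F+MY (d=17/2) ⇒ FMY; edges |F|=17/4, |MY|=15/4
  updated: d(FMY,L)=32/3, d(FMY,N)=44/3, d(FMY,OV)=25/2
4. join L+N (d=10) ⇒ LN; edges |L|=5, |N|=5
  updated: d(FMY,LN)=38/3, d(LN,OV)=13
5. join FMY+OV (d=25/2) ⇒ FMOVY; edges |FMY|=2, |OV|=19/4
  updated: d(FMOVY,LN)=64/5
6. join FMOVY+LN (d=64/5) ⇒ FLMNOVY; edges |FMOVY|=3/20, |LN|=7/5
final tree: (((F:17/4,(M:1/2,Y:1/2):15/4):2,(O:3/2,V:3/2):19/4):3/20,(L:5,N:5):7/5)
total length: 303/10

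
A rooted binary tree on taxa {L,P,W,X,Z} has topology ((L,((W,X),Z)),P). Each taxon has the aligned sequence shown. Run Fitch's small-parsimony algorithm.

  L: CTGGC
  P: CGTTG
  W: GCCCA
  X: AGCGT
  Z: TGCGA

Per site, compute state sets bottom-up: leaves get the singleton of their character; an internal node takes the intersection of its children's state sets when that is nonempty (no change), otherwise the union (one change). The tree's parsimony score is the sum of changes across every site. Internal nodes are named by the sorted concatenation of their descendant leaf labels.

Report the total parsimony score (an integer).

12

WX@0: {G} ∪ {A} = {A,G} (union, +1)
WXZ@0: {A,G} ∪ {T} = {A,G,T} (union, +1)
LWXZ@0: {C} ∪ {A,G,T} = {A,C,G,T} (union, +1)
LPWXZ@0: {A,C,G,T} ∩ {C} = {C} (intersection, +0)
WX@1: {C} ∪ {G} = {C,G} (union, +1)
WXZ@1: {C,G} ∩ {G} = {G} (intersection, +0)
LWXZ@1: {T} ∪ {G} = {G,T} (union, +1)
LPWXZ@1: {G,T} ∩ {G} = {G} (intersection, +0)
WX@2: {C} ∩ {C} = {C} (intersection, +0)
WXZ@2: {C} ∩ {C} = {C} (intersection, +0)
LWXZ@2: {G} ∪ {C} = {C,G} (union, +1)
LPWXZ@2: {C,G} ∪ {T} = {C,G,T} (union, +1)
WX@3: {C} ∪ {G} = {C,G} (union, +1)
WXZ@3: {C,G} ∩ {G} = {G} (intersection, +0)
LWXZ@3: {G} ∩ {G} = {G} (intersection, +0)
LPWXZ@3: {G} ∪ {T} = {G,T} (union, +1)
WX@4: {A} ∪ {T} = {A,T} (union, +1)
WXZ@4: {A,T} ∩ {A} = {A} (intersection, +0)
LWXZ@4: {C} ∪ {A} = {A,C} (union, +1)
LPWXZ@4: {A,C} ∪ {G} = {A,C,G} (union, +1)
per-site changes: [3, 2, 2, 2, 3]; total = 12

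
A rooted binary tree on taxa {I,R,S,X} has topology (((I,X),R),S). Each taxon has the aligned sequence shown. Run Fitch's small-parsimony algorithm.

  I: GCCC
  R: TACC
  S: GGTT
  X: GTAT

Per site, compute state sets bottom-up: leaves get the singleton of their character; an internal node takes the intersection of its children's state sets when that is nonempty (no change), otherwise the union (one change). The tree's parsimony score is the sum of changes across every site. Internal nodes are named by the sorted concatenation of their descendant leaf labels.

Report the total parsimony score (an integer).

8

IX@0: {G} ∩ {G} = {G} (intersection, +0)
IRX@0: {G} ∪ {T} = {G,T} (union, +1)
IRSX@0: {G,T} ∩ {G} = {G} (intersection, +0)
IX@1: {C} ∪ {T} = {C,T} (union, +1)
IRX@1: {C,T} ∪ {A} = {A,C,T} (union, +1)
IRSX@1: {A,C,T} ∪ {G} = {A,C,G,T} (union, +1)
IX@2: {C} ∪ {A} = {A,C} (union, +1)
IRX@2: {A,C} ∩ {C} = {C} (intersection, +0)
IRSX@2: {C} ∪ {T} = {C,T} (union, +1)
IX@3: {C} ∪ {T} = {C,T} (union, +1)
IRX@3: {C,T} ∩ {C} = {C} (intersection, +0)
IRSX@3: {C} ∪ {T} = {C,T} (union, +1)
per-site changes: [1, 3, 2, 2]; total = 8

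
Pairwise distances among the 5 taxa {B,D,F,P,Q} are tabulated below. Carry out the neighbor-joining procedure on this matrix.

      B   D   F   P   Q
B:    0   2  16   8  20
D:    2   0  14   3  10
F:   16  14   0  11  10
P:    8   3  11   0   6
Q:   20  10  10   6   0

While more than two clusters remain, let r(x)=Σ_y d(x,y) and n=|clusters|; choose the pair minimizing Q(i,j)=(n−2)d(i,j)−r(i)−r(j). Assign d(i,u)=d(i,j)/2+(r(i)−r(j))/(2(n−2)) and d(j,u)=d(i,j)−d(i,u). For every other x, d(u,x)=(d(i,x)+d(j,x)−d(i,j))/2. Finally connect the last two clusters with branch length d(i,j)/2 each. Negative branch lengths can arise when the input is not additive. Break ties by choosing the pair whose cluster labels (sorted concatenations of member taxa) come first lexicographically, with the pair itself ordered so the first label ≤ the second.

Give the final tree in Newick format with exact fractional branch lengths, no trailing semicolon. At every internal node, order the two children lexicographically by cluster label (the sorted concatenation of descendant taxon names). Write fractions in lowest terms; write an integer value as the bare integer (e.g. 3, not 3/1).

((((B:23/6,D:-11/6):5,P:-1/2):4,F:25/4):15/8,Q:15/8)

step 1: merge (B,D) at d=2, Q=-69; branch lengths B→23/6, D→-11/6; new cluster BD
  updated: d(BD,F)=14, d(BD,P)=9/2, d(BD,Q)=14
step 2: merge (BD,P) at d=9/2, Q=-45; branch lengths BD→5, P→-1/2; new cluster BDP
  updated: d(BDP,F)=41/4, d(BDP,Q)=31/4
step 3: merge (BDP,F) at d=41/4, Q=-28; branch lengths BDP→4, F→25/4; new cluster BDFP
  updated: d(BDFP,Q)=15/4
step 4: merge (BDFP,Q) at d=15/4; branch lengths BDFP→15/8, Q→15/8; new cluster BDFPQ
final tree: ((((B:23/6,D:-11/6):5,P:-1/2):4,F:25/4):15/8,Q:15/8)
total length: 41/2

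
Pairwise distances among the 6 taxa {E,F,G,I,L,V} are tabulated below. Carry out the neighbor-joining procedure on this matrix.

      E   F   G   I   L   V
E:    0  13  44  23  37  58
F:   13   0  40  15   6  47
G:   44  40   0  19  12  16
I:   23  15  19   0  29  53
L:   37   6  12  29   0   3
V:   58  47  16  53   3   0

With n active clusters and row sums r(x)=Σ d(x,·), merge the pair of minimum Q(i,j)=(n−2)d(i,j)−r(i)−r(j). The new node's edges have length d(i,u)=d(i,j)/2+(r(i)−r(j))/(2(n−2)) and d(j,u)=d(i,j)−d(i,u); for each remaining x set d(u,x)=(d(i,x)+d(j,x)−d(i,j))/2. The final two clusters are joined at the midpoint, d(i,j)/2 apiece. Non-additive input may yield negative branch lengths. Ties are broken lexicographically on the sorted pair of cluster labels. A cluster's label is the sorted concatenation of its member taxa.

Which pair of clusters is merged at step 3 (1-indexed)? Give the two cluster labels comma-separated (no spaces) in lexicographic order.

E,F

step 1: merge (L,V) at d=3, Q=-252; branch lengths L→-39/4, V→51/4; new cluster LV
  updated: d(E,LV)=46, d(F,LV)=25, d(G,LV)=25/2, d(I,LV)=79/2
step 2: merge (G,LV) at d=25/2, Q=-201; branch lengths G→5, LV→15/2; new cluster GLV
  updated: d(E,GLV)=155/4, d(F,GLV)=105/4, d(GLV,I)=23
step 3: merge (E,F) at d=13, Q=-103; branch lengths E→93/8, F→11/8; new cluster EF
  updated: d(EF,GLV)=26, d(EF,I)=25/2
step 4: merge (EF,GLV) at d=26, Q=-123/2; branch lengths EF→31/4, GLV→73/4; new cluster EFGLV
  updated: d(EFGLV,I)=19/4
step 5: merge (EFGLV,I) at d=19/4; branch lengths EFGLV→19/8, I→19/8; new cluster EFGILV
final tree: (((E:93/8,F:11/8):31/4,(G:5,(L:-39/4,V:51/4):15/2):73/4):19/8,I:19/8)
total length: 237/4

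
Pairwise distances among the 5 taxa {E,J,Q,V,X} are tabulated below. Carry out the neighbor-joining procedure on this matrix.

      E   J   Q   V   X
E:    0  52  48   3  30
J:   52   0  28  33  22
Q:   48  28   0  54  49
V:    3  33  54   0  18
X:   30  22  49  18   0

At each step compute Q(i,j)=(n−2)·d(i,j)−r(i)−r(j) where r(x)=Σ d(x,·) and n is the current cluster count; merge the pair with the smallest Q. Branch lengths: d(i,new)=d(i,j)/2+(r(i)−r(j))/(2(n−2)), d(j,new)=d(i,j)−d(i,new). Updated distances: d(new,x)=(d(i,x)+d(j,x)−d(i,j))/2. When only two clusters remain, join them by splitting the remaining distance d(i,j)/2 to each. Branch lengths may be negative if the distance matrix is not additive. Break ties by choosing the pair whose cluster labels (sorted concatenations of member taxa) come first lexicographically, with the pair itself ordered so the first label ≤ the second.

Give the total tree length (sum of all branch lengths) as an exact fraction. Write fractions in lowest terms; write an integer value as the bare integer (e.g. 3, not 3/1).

549/8

1. join E+V (d=3, Q=-232) ⇒ EV; edges |E|=17/3, |V|=-8/3
  updated: d(EV,J)=41, d(EV,Q)=99/2, d(EV,X)=45/2
2. join EV+X (d=45/2, Q=-323/2) ⇒ EVX; edges |EV|=129/8, |X|=51/8
  updated: d(EVX,J)=81/4, d(EVX,Q)=38
3. join EVX+J (d=81/4, Q=-345/4) ⇒ EJVX; edges |EVX|=121/8, |J|=41/8
  updated: d(EJVX,Q)=183/8
4. join EJVX+Q (d=183/8) ⇒ EJQVX; edges |EJVX|=183/16, |Q|=183/16
final tree: ((((E:17/3,V:-8/3):129/8,X:51/8):121/8,J:41/8):183/16,Q:183/16)
total length: 549/8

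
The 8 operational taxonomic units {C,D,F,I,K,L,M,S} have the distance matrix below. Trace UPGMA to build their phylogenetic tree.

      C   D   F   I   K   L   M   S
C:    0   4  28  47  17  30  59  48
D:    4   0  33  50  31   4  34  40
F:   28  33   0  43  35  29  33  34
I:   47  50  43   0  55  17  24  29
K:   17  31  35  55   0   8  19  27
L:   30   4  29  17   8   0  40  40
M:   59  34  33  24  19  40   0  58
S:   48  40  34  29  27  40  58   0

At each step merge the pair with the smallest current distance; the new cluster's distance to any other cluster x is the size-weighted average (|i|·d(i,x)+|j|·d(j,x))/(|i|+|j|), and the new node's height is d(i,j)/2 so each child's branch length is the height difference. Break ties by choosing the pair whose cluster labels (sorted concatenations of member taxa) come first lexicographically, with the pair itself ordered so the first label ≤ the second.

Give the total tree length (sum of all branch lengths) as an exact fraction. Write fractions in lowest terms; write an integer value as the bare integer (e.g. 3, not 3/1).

12373/120

step 1: merge (C,D) at d=4; branch lengths C→2, D→2; new cluster CD
  updated: d(CD,F)=61/2, d(CD,I)=97/2, d(CD,K)=24, d(CD,L)=17, d(CD,M)=93/2, d(CD,S)=44
step 2: merge (K,L) at d=8; branch lengths K→4, L→4; new cluster KL
  updated: d(CD,KL)=41/2, d(F,KL)=32, d(I,KL)=36, d(KL,M)=59/2, d(KL,S)=67/2
step 3: merge (CD,KL) at d=41/2; branch lengths CD→33/4, KL→25/4; new cluster CDKL
  updated: d(CDKL,F)=125/4, d(CDKL,I)=169/4, d(CDKL,M)=38, d(CDKL,S)=155/4
step 4: merge (I,M) at d=24; branch lengths I→12, M→12; new cluster IM
  updated: d(CDKL,IM)=321/8, d(F,IM)=38, d(IM,S)=87/2
step 5: merge (CDKL,F) at d=125/4; branch lengths CDKL→43/8, F→125/8; new cluster CDFKL
  updated: d(CDFKL,IM)=397/10, d(CDFKL,S)=189/5
step 6: merge (CDFKL,S) at d=189/5; branch lengths CDFKL→131/40, S→189/10; new cluster CDFKLS
  updated: d(CDFKLS,IM)=121/3
step 7: merge (CDFKLS,IM) at d=121/3; branch lengths CDFKLS→19/15, IM→49/6; new cluster CDFIKLMS
final tree: (((((C:2,D:2):33/4,(K:4,L:4):25/4):43/8,F:125/8):131/40,S:189/10):19/15,(I:12,M:12):49/6)
total length: 12373/120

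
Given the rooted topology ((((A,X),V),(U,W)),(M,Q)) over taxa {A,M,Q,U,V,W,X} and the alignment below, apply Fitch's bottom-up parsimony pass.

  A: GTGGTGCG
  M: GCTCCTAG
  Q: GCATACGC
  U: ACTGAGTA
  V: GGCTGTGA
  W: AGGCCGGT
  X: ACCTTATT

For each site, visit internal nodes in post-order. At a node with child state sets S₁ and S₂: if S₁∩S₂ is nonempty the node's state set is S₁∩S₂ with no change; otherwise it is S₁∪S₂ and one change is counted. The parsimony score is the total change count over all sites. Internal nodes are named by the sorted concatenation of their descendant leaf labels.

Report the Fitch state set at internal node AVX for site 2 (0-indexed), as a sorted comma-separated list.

C

site 0, node AX: A={G} ∪ X={A} → {A,G} (+1)
site 0, node AVX: AX={A,G} ∩ V={G} → {G} (+0)
site 0, node UW: U={A} ∩ W={A} → {A} (+0)
site 0, node AUVWX: AVX={G} ∪ UW={A} → {A,G} (+1)
site 0, node MQ: M={G} ∩ Q={G} → {G} (+0)
site 0, node AMQUVWX: AUVWX={A,G} ∩ MQ={G} → {G} (+0)
site 1, node AX: A={T} ∪ X={C} → {C,T} (+1)
site 1, node AVX: AX={C,T} ∪ V={G} → {C,G,T} (+1)
site 1, node UW: U={C} ∪ W={G} → {C,G} (+1)
site 1, node AUVWX: AVX={C,G,T} ∩ UW={C,G} → {C,G} (+0)
site 1, node MQ: M={C} ∩ Q={C} → {C} (+0)
site 1, node AMQUVWX: AUVWX={C,G} ∩ MQ={C} → {C} (+0)
site 2, node AX: A={G} ∪ X={C} → {C,G} (+1)
site 2, node AVX: AX={C,G} ∩ V={C} → {C} (+0)
site 2, node UW: U={T} ∪ W={G} → {G,T} (+1)
site 2, node AUVWX: AVX={C} ∪ UW={G,T} → {C,G,T} (+1)
site 2, node MQ: M={T} ∪ Q={A} → {A,T} (+1)
site 2, node AMQUVWX: AUVWX={C,G,T} ∩ MQ={A,T} → {T} (+0)
site 3, node AX: A={G} ∪ X={T} → {G,T} (+1)
site 3, node AVX: AX={G,T} ∩ V={T} → {T} (+0)
site 3, node UW: U={G} ∪ W={C} → {C,G} (+1)
site 3, node AUVWX: AVX={T} ∪ UW={C,G} → {C,G,T} (+1)
site 3, node MQ: M={C} ∪ Q={T} → {C,T} (+1)
site 3, node AMQUVWX: AUVWX={C,G,T} ∩ MQ={C,T} → {C,T} (+0)
site 4, node AX: A={T} ∩ X={T} → {T} (+0)
site 4, node AVX: AX={T} ∪ V={G} → {G,T} (+1)
site 4, node UW: U={A} ∪ W={C} → {A,C} (+1)
site 4, node AUVWX: AVX={G,T} ∪ UW={A,C} → {A,C,G,T} (+1)
site 4, node MQ: M={C} ∪ Q={A} → {A,C} (+1)
site 4, node AMQUVWX: AUVWX={A,C,G,T} ∩ MQ={A,C} → {A,C} (+0)
site 5, node AX: A={G} ∪ X={A} → {A,G} (+1)
site 5, node AVX: AX={A,G} ∪ V={T} → {A,G,T} (+1)
site 5, node UW: U={G} ∩ W={G} → {G} (+0)
site 5, node AUVWX: AVX={A,G,T} ∩ UW={G} → {G} (+0)
site 5, node MQ: M={T} ∪ Q={C} → {C,T} (+1)
site 5, node AMQUVWX: AUVWX={G} ∪ MQ={C,T} → {C,G,T} (+1)
site 6, node AX: A={C} ∪ X={T} → {C,T} (+1)
site 6, node AVX: AX={C,T} ∪ V={G} → {C,G,T} (+1)
site 6, node UW: U={T} ∪ W={G} → {G,T} (+1)
site 6, node AUVWX: AVX={C,G,T} ∩ UW={G,T} → {G,T} (+0)
site 6, node MQ: M={A} ∪ Q={G} → {A,G} (+1)
site 6, node AMQUVWX: AUVWX={G,T} ∩ MQ={A,G} → {G} (+0)
site 7, node AX: A={G} ∪ X={T} → {G,T} (+1)
site 7, node AVX: AX={G,T} ∪ V={A} → {A,G,T} (+1)
site 7, node UW: U={A} ∪ W={T} → {A,T} (+1)
site 7, node AUVWX: AVX={A,G,T} ∩ UW={A,T} → {A,T} (+0)
site 7, node MQ: M={G} ∪ Q={C} → {C,G} (+1)
site 7, node AMQUVWX: AUVWX={A,T} ∪ MQ={C,G} → {A,C,G,T} (+1)
per-site changes: [2, 3, 4, 4, 4, 4, 4, 5]; total = 30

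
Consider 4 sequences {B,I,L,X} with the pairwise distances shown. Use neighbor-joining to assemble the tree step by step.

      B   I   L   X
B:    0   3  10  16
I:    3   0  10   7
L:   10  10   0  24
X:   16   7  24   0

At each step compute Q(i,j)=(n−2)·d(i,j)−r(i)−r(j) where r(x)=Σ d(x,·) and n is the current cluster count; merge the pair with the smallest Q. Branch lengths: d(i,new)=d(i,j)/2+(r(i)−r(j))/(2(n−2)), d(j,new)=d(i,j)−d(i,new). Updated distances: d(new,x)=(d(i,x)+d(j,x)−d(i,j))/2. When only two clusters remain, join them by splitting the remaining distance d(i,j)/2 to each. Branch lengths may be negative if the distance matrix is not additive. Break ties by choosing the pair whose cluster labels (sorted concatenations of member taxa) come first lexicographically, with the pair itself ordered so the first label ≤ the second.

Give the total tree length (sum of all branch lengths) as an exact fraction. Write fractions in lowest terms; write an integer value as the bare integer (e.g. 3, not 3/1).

87/4

iteration 1: select B,L (d=10, Q=-53); attach at lengths (5/4, 35/4); label the merged cluster BL
  updated: d(BL,I)=3/2, d(BL,X)=15
iteration 2: select BL,I (d=3/2, Q=-47/2); attach at lengths (19/4, -13/4); label the merged cluster BIL
  updated: d(BIL,X)=41/4
iteration 3: select BIL,X (d=41/4); attach at lengths (41/8, 41/8); label the merged cluster BILX
final tree: (((B:5/4,L:35/4):19/4,I:-13/4):41/8,X:41/8)
total length: 87/4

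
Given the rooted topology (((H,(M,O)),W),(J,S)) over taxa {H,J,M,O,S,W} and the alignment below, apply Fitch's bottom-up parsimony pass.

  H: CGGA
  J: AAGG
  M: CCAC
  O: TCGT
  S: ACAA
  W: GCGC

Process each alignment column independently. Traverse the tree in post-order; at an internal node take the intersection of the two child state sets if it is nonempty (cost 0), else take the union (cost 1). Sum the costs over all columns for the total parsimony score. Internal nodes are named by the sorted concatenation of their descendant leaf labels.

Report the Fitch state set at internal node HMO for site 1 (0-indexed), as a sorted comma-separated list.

C,G

[col 0] MO: children M:{C}, O:{T} ∪→ {C,T}; cost 1
[col 0] HMO: children H:{C}, MO:{C,T} ∩→ {C}; cost 0
[col 0] HMOW: children HMO:{C}, W:{G} ∪→ {C,G}; cost 1
[col 0] JS: children J:{A}, S:{A} ∩→ {A}; cost 0
[col 0] HJMOSW: children HMOW:{C,G}, JS:{A} ∪→ {A,C,G}; cost 1
[col 1] MO: children M:{C}, O:{C} ∩→ {C}; cost 0
[col 1] HMO: children H:{G}, MO:{C} ∪→ {C,G}; cost 1
[col 1] HMOW: children HMO:{C,G}, W:{C} ∩→ {C}; cost 0
[col 1] JS: children J:{A}, S:{C} ∪→ {A,C}; cost 1
[col 1] HJMOSW: children HMOW:{C}, JS:{A,C} ∩→ {C}; cost 0
[col 2] MO: children M:{A}, O:{G} ∪→ {A,G}; cost 1
[col 2] HMO: children H:{G}, MO:{A,G} ∩→ {G}; cost 0
[col 2] HMOW: children HMO:{G}, W:{G} ∩→ {G}; cost 0
[col 2] JS: children J:{G}, S:{A} ∪→ {A,G}; cost 1
[col 2] HJMOSW: children HMOW:{G}, JS:{A,G} ∩→ {G}; cost 0
[col 3] MO: children M:{C}, O:{T} ∪→ {C,T}; cost 1
[col 3] HMO: children H:{A}, MO:{C,T} ∪→ {A,C,T}; cost 1
[col 3] HMOW: children HMO:{A,C,T}, W:{C} ∩→ {C}; cost 0
[col 3] JS: children J:{G}, S:{A} ∪→ {A,G}; cost 1
[col 3] HJMOSW: children HMOW:{C}, JS:{A,G} ∪→ {A,C,G}; cost 1
per-site changes: [3, 2, 2, 4]; total = 11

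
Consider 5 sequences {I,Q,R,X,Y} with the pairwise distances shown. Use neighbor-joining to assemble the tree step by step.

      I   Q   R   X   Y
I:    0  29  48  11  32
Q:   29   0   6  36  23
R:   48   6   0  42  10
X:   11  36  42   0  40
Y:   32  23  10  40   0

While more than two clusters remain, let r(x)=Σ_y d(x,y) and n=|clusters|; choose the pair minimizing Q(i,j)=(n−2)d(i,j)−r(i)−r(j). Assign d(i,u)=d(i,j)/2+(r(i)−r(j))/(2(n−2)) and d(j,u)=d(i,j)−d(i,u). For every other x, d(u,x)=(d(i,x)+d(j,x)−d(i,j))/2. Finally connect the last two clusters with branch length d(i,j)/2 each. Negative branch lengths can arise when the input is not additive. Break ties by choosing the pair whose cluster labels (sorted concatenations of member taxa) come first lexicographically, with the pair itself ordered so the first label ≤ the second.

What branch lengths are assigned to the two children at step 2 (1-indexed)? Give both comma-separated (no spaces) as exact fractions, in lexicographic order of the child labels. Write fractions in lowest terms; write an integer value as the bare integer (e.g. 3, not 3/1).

1. join I+X (d=11, Q=-216) ⇒ IX; edges |I|=4, |X|=7
  updated: d(IX,Q)=27, d(IX,R)=79/2, d(IX,Y)=61/2
2. join IX+Y (d=61/2, Q=-199/2) ⇒ IXY; edges |IX|=189/8, |Y|=55/8
  updated: d(IXY,Q)=39/4, d(IXY,R)=19/2
3. join IXY+Q (d=39/4, Q=-101/4) ⇒ IQXY; edges |IXY|=53/8, |Q|=25/8
  updated: d(IQXY,R)=23/8
4. join IQXY+R (d=23/8) ⇒ IQRXY; edges |IQXY|=23/16, |R|=23/16
final tree: ((((I:4,X:7):189/8,Y:55/8):53/8,Q:25/8):23/16,R:23/16)
total length: 433/8

189/8,55/8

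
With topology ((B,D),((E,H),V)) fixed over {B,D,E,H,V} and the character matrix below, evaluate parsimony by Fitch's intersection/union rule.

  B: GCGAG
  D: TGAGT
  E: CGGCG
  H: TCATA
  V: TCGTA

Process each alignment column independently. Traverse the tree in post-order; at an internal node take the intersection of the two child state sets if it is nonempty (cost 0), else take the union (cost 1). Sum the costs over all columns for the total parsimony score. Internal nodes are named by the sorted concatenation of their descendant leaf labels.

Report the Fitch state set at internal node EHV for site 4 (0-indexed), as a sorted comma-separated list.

site 0, node BD: B={G} ∪ D={T} → {G,T} (+1)
site 0, node EH: E={C} ∪ H={T} → {C,T} (+1)
site 0, node EHV: EH={C,T} ∩ V={T} → {T} (+0)
site 0, node BDEHV: BD={G,T} ∩ EHV={T} → {T} (+0)
site 1, node BD: B={C} ∪ D={G} → {C,G} (+1)
site 1, node EH: E={G} ∪ H={C} → {C,G} (+1)
site 1, node EHV: EH={C,G} ∩ V={C} → {C} (+0)
site 1, node BDEHV: BD={C,G} ∩ EHV={C} → {C} (+0)
site 2, node BD: B={G} ∪ D={A} → {A,G} (+1)
site 2, node EH: E={G} ∪ H={A} → {A,G} (+1)
site 2, node EHV: EH={A,G} ∩ V={G} → {G} (+0)
site 2, node BDEHV: BD={A,G} ∩ EHV={G} → {G} (+0)
site 3, node BD: B={A} ∪ D={G} → {A,G} (+1)
site 3, node EH: E={C} ∪ H={T} → {C,T} (+1)
site 3, node EHV: EH={C,T} ∩ V={T} → {T} (+0)
site 3, node BDEHV: BD={A,G} ∪ EHV={T} → {A,G,T} (+1)
site 4, node BD: B={G} ∪ D={T} → {G,T} (+1)
site 4, node EH: E={G} ∪ H={A} → {A,G} (+1)
site 4, node EHV: EH={A,G} ∩ V={A} → {A} (+0)
site 4, node BDEHV: BD={G,T} ∪ EHV={A} → {A,G,T} (+1)
per-site changes: [2, 2, 2, 3, 3]; total = 12

A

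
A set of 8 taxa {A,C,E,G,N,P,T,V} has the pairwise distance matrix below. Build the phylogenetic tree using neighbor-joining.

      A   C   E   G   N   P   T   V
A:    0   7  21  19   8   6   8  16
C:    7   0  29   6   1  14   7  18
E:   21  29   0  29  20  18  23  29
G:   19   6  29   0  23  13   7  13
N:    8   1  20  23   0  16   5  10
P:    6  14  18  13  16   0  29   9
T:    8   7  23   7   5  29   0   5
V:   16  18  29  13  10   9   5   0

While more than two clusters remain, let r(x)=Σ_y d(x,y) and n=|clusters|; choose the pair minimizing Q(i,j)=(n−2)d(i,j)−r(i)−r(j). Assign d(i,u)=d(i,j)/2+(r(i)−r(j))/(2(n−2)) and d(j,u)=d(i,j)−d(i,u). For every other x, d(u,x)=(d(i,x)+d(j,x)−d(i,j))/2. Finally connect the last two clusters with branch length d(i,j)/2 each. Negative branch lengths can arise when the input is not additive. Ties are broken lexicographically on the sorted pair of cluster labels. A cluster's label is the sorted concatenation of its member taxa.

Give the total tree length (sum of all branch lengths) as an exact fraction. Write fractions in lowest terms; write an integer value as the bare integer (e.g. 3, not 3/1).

step 1: merge (E,P) at d=18, Q=-166; branch lengths E→43/3, P→11/3; new cluster EP
  updated: d(A,EP)=9/2, d(C,EP)=25/2, d(EP,G)=12, d(EP,N)=9, d(EP,T)=17, d(EP,V)=10
step 2: merge (A,EP) at d=9/2, Q=-105; branch lengths A→2, EP→5/2; new cluster AEP
  updated: d(AEP,C)=15/2, d(AEP,G)=53/4, d(AEP,N)=25/4, d(AEP,T)=41/4, d(AEP,V)=43/4
step 3: merge (C,N) at d=1, Q=-323/4; branch lengths C→-7/32, N→39/32; new cluster CN
  updated: d(AEP,CN)=51/8, d(CN,G)=14, d(CN,T)=11/2, d(CN,V)=27/2
step 4: merge (AEP,CN) at d=51/8, Q=-487/8; branch lengths AEP→163/48, CN→143/48; new cluster ACENP
  updated: d(ACENP,G)=167/16, d(ACENP,T)=75/16, d(ACENP,V)=143/16
step 5: merge (ACENP,G) at d=167/16, Q=-269/8; branch lengths ACENP→29/8, G→109/16; new cluster ACEGNP
  updated: d(ACEGNP,T)=5/8, d(ACEGNP,V)=23/4
step 6: merge (ACEGNP,T) at d=5/8, Q=-91/8; branch lengths ACEGNP→11/16, T→-1/16; new cluster ACEGNPT
  updated: d(ACEGNPT,V)=81/16
step 7: merge (ACEGNPT,V) at d=81/16; branch lengths ACEGNPT→81/32, V→81/32; new cluster ACEGNPTV
final tree: (((((A:2,(E:43/3,P:11/3):5/2):163/48,(C:-7/32,N:39/32):143/48):29/8,G:109/16):11/16,T:-1/16):81/32,V:81/32)
total length: 46

46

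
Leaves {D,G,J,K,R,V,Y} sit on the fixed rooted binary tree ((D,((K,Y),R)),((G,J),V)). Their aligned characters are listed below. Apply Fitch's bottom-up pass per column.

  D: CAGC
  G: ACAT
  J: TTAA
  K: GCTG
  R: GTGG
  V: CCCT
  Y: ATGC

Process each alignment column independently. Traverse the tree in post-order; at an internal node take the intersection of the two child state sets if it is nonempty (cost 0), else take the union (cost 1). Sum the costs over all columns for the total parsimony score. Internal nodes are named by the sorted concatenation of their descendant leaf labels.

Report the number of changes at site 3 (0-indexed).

site 0, node KY: K={G} ∪ Y={A} → {A,G} (+1)
site 0, node KRY: KY={A,G} ∩ R={G} → {G} (+0)
site 0, node DKRY: D={C} ∪ KRY={G} → {C,G} (+1)
site 0, node GJ: G={A} ∪ J={T} → {A,T} (+1)
site 0, node GJV: GJ={A,T} ∪ V={C} → {A,C,T} (+1)
site 0, node DGJKRVY: DKRY={C,G} ∩ GJV={A,C,T} → {C} (+0)
site 1, node KY: K={C} ∪ Y={T} → {C,T} (+1)
site 1, node KRY: KY={C,T} ∩ R={T} → {T} (+0)
site 1, node DKRY: D={A} ∪ KRY={T} → {A,T} (+1)
site 1, node GJ: G={C} ∪ J={T} → {C,T} (+1)
site 1, node GJV: GJ={C,T} ∩ V={C} → {C} (+0)
site 1, node DGJKRVY: DKRY={A,T} ∪ GJV={C} → {A,C,T} (+1)
site 2, node KY: K={T} ∪ Y={G} → {G,T} (+1)
site 2, node KRY: KY={G,T} ∩ R={G} → {G} (+0)
site 2, node DKRY: D={G} ∩ KRY={G} → {G} (+0)
site 2, node GJ: G={A} ∩ J={A} → {A} (+0)
site 2, node GJV: GJ={A} ∪ V={C} → {A,C} (+1)
site 2, node DGJKRVY: DKRY={G} ∪ GJV={A,C} → {A,C,G} (+1)
site 3, node KY: K={G} ∪ Y={C} → {C,G} (+1)
site 3, node KRY: KY={C,G} ∩ R={G} → {G} (+0)
site 3, node DKRY: D={C} ∪ KRY={G} → {C,G} (+1)
site 3, node GJ: G={T} ∪ J={A} → {A,T} (+1)
site 3, node GJV: GJ={A,T} ∩ V={T} → {T} (+0)
site 3, node DGJKRVY: DKRY={C,G} ∪ GJV={T} → {C,G,T} (+1)
per-site changes: [4, 4, 3, 4]; total = 15

4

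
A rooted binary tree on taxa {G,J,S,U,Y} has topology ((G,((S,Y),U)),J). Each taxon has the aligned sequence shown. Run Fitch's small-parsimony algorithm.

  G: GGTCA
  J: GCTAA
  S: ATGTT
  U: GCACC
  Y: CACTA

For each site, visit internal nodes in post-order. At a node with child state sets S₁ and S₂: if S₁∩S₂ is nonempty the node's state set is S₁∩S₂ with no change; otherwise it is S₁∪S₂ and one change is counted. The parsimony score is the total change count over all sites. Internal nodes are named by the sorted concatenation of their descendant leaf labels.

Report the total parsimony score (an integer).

SY@0: {A} ∪ {C} = {A,C} (union, +1)
SUY@0: {A,C} ∪ {G} = {A,C,G} (union, +1)
GSUY@0: {G} ∩ {A,C,G} = {G} (intersection, +0)
GJSUY@0: {G} ∩ {G} = {G} (intersection, +0)
SY@1: {T} ∪ {A} = {A,T} (union, +1)
SUY@1: {A,T} ∪ {C} = {A,C,T} (union, +1)
GSUY@1: {G} ∪ {A,C,T} = {A,C,G,T} (union, +1)
GJSUY@1: {A,C,G,T} ∩ {C} = {C} (intersection, +0)
SY@2: {G} ∪ {C} = {C,G} (union, +1)
SUY@2: {C,G} ∪ {A} = {A,C,G} (union, +1)
GSUY@2: {T} ∪ {A,C,G} = {A,C,G,T} (union, +1)
GJSUY@2: {A,C,G,T} ∩ {T} = {T} (intersection, +0)
SY@3: {T} ∩ {T} = {T} (intersection, +0)
SUY@3: {T} ∪ {C} = {C,T} (union, +1)
GSUY@3: {C} ∩ {C,T} = {C} (intersection, +0)
GJSUY@3: {C} ∪ {A} = {A,C} (union, +1)
SY@4: {T} ∪ {A} = {A,T} (union, +1)
SUY@4: {A,T} ∪ {C} = {A,C,T} (union, +1)
GSUY@4: {A} ∩ {A,C,T} = {A} (intersection, +0)
GJSUY@4: {A} ∩ {A} = {A} (intersection, +0)
per-site changes: [2, 3, 3, 2, 2]; total = 12

12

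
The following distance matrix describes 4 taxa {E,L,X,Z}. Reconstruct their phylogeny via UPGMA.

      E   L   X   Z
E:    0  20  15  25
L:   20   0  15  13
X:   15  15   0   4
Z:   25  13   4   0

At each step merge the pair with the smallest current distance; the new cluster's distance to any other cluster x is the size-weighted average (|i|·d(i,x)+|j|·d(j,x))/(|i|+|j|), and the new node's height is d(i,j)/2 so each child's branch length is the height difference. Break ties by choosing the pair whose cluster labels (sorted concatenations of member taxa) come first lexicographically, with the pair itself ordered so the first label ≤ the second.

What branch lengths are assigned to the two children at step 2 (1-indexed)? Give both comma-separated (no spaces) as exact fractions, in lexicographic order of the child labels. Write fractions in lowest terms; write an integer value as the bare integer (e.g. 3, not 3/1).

1. join X+Z (d=4) ⇒ XZ; edges |X|=2, |Z|=2
  updated: d(E,XZ)=20, d(L,XZ)=14
2. join L+XZ (d=14) ⇒ LXZ; edges |L|=7, |XZ|=5
  updated: d(E,LXZ)=20
3. join E+LXZ (d=20) ⇒ ELXZ; edges |E|=10, |LXZ|=3
final tree: (E:10,(L:7,(X:2,Z:2):5):3)
total length: 29

7,5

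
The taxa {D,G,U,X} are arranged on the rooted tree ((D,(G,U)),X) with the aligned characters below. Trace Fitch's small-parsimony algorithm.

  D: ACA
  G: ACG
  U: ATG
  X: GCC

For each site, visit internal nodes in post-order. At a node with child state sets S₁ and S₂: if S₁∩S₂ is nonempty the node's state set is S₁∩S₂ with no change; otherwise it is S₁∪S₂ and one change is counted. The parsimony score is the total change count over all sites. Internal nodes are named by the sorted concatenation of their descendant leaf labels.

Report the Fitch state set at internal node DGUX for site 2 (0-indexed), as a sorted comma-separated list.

A,C,G

GU@0: {A} ∩ {A} = {A} (intersection, +0)
DGU@0: {A} ∩ {A} = {A} (intersection, +0)
DGUX@0: {A} ∪ {G} = {A,G} (union, +1)
GU@1: {C} ∪ {T} = {C,T} (union, +1)
DGU@1: {C} ∩ {C,T} = {C} (intersection, +0)
DGUX@1: {C} ∩ {C} = {C} (intersection, +0)
GU@2: {G} ∩ {G} = {G} (intersection, +0)
DGU@2: {A} ∪ {G} = {A,G} (union, +1)
DGUX@2: {A,G} ∪ {C} = {A,C,G} (union, +1)
per-site changes: [1, 1, 2]; total = 4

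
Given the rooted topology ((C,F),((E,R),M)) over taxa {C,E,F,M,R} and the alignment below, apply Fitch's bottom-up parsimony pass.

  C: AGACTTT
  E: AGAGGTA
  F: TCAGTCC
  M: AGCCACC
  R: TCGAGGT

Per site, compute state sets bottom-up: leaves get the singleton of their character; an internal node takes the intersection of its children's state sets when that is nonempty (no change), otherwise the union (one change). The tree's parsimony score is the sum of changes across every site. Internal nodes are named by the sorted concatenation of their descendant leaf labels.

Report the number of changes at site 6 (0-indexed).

3

[col 0] CF: children C:{A}, F:{T} ∪→ {A,T}; cost 1
[col 0] ER: children E:{A}, R:{T} ∪→ {A,T}; cost 1
[col 0] EMR: children ER:{A,T}, M:{A} ∩→ {A}; cost 0
[col 0] CEFMR: children CF:{A,T}, EMR:{A} ∩→ {A}; cost 0
[col 1] CF: children C:{G}, F:{C} ∪→ {C,G}; cost 1
[col 1] ER: children E:{G}, R:{C} ∪→ {C,G}; cost 1
[col 1] EMR: children ER:{C,G}, M:{G} ∩→ {G}; cost 0
[col 1] CEFMR: children CF:{C,G}, EMR:{G} ∩→ {G}; cost 0
[col 2] CF: children C:{A}, F:{A} ∩→ {A}; cost 0
[col 2] ER: children E:{A}, R:{G} ∪→ {A,G}; cost 1
[col 2] EMR: children ER:{A,G}, M:{C} ∪→ {A,C,G}; cost 1
[col 2] CEFMR: children CF:{A}, EMR:{A,C,G} ∩→ {A}; cost 0
[col 3] CF: children C:{C}, F:{G} ∪→ {C,G}; cost 1
[col 3] ER: children E:{G}, R:{A} ∪→ {A,G}; cost 1
[col 3] EMR: children ER:{A,G}, M:{C} ∪→ {A,C,G}; cost 1
[col 3] CEFMR: children CF:{C,G}, EMR:{A,C,G} ∩→ {C,G}; cost 0
[col 4] CF: children C:{T}, F:{T} ∩→ {T}; cost 0
[col 4] ER: children E:{G}, R:{G} ∩→ {G}; cost 0
[col 4] EMR: children ER:{G}, M:{A} ∪→ {A,G}; cost 1
[col 4] CEFMR: children CF:{T}, EMR:{A,G} ∪→ {A,G,T}; cost 1
[col 5] CF: children C:{T}, F:{C} ∪→ {C,T}; cost 1
[col 5] ER: children E:{T}, R:{G} ∪→ {G,T}; cost 1
[col 5] EMR: children ER:{G,T}, M:{C} ∪→ {C,G,T}; cost 1
[col 5] CEFMR: children CF:{C,T}, EMR:{C,G,T} ∩→ {C,T}; cost 0
[col 6] CF: children C:{T}, F:{C} ∪→ {C,T}; cost 1
[col 6] ER: children E:{A}, R:{T} ∪→ {A,T}; cost 1
[col 6] EMR: children ER:{A,T}, M:{C} ∪→ {A,C,T}; cost 1
[col 6] CEFMR: children CF:{C,T}, EMR:{A,C,T} ∩→ {C,T}; cost 0
per-site changes: [2, 2, 2, 3, 2, 3, 3]; total = 17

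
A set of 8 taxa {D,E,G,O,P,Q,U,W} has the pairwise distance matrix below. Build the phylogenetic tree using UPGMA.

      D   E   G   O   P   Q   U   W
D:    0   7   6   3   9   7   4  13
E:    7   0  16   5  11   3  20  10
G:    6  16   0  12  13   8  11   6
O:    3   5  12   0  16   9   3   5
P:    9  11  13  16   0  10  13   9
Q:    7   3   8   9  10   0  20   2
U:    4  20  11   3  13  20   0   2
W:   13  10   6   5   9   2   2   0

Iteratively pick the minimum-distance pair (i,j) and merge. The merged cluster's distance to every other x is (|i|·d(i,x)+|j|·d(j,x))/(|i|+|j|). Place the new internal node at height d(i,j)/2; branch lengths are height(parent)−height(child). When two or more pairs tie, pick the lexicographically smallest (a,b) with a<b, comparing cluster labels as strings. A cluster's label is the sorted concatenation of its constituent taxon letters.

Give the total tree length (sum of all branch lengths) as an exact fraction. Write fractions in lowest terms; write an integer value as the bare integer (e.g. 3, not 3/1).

1. join Q+W (d=2) ⇒ QW; edges |Q|=1, |W|=1
  updated: d(D,QW)=10, d(E,QW)=13/2, d(G,QW)=7, d(O,QW)=7, d(P,QW)=19/2, d(QW,U)=11
2. join D+O (d=3) ⇒ DO; edges |D|=3/2, |O|=3/2
  updated: d(DO,E)=6, d(DO,G)=9, d(DO,P)=25/2, d(DO,QW)=17/2, d(DO,U)=7/2
3. join DO+U (d=7/2) ⇒ DOU; edges |DO|=1/4, |U|=7/4
  updated: d(DOU,E)=32/3, d(DOU,G)=29/3, d(DOU,P)=38/3, d(DOU,QW)=28/3
4. join E+QW (d=13/2) ⇒ EQW; edges |E|=13/4, |QW|=9/4
  updated: d(DOU,EQW)=88/9, d(EQW,G)=10, d(EQW,P)=10
5. join DOU+G (d=29/3) ⇒ DGOU; edges |DOU|=37/12, |G|=29/6
  updated: d(DGOU,EQW)=59/6, d(DGOU,P)=51/4
6. join DGOU+EQW (d=59/6) ⇒ DEGOQUW; edges |DGOU|=1/12, |EQW|=5/3
  updated: d(DEGOQUW,P)=81/7
7. join DEGOQUW+P (d=81/7) ⇒ DEGOPQUW; edges |DEGOQUW|=73/84, |P|=81/14
final tree: (((((D:3/2,O:3/2):1/4,U:7/4):37/12,G:29/6):1/12,(E:13/4,(Q:1,W:1):9/4):5/3):73/84,P:81/14)
total length: 807/28

807/28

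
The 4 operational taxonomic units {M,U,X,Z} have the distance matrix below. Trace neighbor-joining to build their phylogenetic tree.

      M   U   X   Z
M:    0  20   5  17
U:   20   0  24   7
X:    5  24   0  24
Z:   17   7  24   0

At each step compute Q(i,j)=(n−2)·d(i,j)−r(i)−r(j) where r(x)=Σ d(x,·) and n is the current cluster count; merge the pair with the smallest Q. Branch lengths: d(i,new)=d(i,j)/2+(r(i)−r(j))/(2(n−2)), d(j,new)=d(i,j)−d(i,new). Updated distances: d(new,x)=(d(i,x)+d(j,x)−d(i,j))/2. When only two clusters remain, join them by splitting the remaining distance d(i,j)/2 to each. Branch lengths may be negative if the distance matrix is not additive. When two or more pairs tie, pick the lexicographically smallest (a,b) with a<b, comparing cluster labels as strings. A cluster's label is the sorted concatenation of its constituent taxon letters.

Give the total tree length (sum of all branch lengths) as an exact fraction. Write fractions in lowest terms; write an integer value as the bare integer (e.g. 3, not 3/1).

109/4

iteration 1: select M,X (d=5, Q=-85); attach at lengths (-1/4, 21/4); label the merged cluster MX
  updated: d(MX,U)=39/2, d(MX,Z)=18
iteration 2: select MX,U (d=39/2, Q=-89/2); attach at lengths (61/4, 17/4); label the merged cluster MUX
  updated: d(MUX,Z)=11/4
iteration 3: select MUX,Z (d=11/4); attach at lengths (11/8, 11/8); label the merged cluster MUXZ
final tree: (((M:-1/4,X:21/4):61/4,U:17/4):11/8,Z:11/8)
total length: 109/4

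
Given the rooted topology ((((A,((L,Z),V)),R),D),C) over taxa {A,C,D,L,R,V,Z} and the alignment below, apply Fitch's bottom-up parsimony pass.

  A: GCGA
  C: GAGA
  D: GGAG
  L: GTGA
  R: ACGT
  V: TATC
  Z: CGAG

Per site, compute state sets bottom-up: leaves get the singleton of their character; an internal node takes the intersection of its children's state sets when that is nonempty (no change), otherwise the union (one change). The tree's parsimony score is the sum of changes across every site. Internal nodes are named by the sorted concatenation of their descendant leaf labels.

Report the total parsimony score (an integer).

15

LZ@0: {G} ∪ {C} = {C,G} (union, +1)
LVZ@0: {C,G} ∪ {T} = {C,G,T} (union, +1)
ALVZ@0: {G} ∩ {C,G,T} = {G} (intersection, +0)
ALRVZ@0: {G} ∪ {A} = {A,G} (union, +1)
ADLRVZ@0: {A,G} ∩ {G} = {G} (intersection, +0)
ACDLRVZ@0: {G} ∩ {G} = {G} (intersection, +0)
LZ@1: {T} ∪ {G} = {G,T} (union, +1)
LVZ@1: {G,T} ∪ {A} = {A,G,T} (union, +1)
ALVZ@1: {C} ∪ {A,G,T} = {A,C,G,T} (union, +1)
ALRVZ@1: {A,C,G,T} ∩ {C} = {C} (intersection, +0)
ADLRVZ@1: {C} ∪ {G} = {C,G} (union, +1)
ACDLRVZ@1: {C,G} ∪ {A} = {A,C,G} (union, +1)
LZ@2: {G} ∪ {A} = {A,G} (union, +1)
LVZ@2: {A,G} ∪ {T} = {A,G,T} (union, +1)
ALVZ@2: {G} ∩ {A,G,T} = {G} (intersection, +0)
ALRVZ@2: {G} ∩ {G} = {G} (intersection, +0)
ADLRVZ@2: {G} ∪ {A} = {A,G} (union, +1)
ACDLRVZ@2: {A,G} ∩ {G} = {G} (intersection, +0)
LZ@3: {A} ∪ {G} = {A,G} (union, +1)
LVZ@3: {A,G} ∪ {C} = {A,C,G} (union, +1)
ALVZ@3: {A} ∩ {A,C,G} = {A} (intersection, +0)
ALRVZ@3: {A} ∪ {T} = {A,T} (union, +1)
ADLRVZ@3: {A,T} ∪ {G} = {A,G,T} (union, +1)
ACDLRVZ@3: {A,G,T} ∩ {A} = {A} (intersection, +0)
per-site changes: [3, 5, 3, 4]; total = 15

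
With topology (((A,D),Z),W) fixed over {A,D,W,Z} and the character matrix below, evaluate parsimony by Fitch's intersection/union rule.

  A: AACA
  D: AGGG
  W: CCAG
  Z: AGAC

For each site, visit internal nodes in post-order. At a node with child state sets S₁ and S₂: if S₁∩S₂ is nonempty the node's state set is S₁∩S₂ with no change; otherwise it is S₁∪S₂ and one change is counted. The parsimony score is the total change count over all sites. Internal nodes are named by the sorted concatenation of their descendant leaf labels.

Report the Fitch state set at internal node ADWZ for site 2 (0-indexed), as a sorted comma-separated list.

AD@0: {A} ∩ {A} = {A} (intersection, +0)
ADZ@0: {A} ∩ {A} = {A} (intersection, +0)
ADWZ@0: {A} ∪ {C} = {A,C} (union, +1)
AD@1: {A} ∪ {G} = {A,G} (union, +1)
ADZ@1: {A,G} ∩ {G} = {G} (intersection, +0)
ADWZ@1: {G} ∪ {C} = {C,G} (union, +1)
AD@2: {C} ∪ {G} = {C,G} (union, +1)
ADZ@2: {C,G} ∪ {A} = {A,C,G} (union, +1)
ADWZ@2: {A,C,G} ∩ {A} = {A} (intersection, +0)
AD@3: {A} ∪ {G} = {A,G} (union, +1)
ADZ@3: {A,G} ∪ {C} = {A,C,G} (union, +1)
ADWZ@3: {A,C,G} ∩ {G} = {G} (intersection, +0)
per-site changes: [1, 2, 2, 2]; total = 7

A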